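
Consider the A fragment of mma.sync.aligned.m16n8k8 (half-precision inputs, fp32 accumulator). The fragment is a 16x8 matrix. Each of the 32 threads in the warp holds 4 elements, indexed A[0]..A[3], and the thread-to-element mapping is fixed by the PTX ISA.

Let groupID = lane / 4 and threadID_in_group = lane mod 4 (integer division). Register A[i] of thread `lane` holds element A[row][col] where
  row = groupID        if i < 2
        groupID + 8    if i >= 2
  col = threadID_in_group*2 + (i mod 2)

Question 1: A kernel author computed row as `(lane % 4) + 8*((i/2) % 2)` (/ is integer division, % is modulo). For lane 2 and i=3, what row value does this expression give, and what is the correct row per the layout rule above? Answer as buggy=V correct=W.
buggy=10 correct=8

`(lane % 4) + 8*((i/2) % 2)`[2,3]->10
L=2->gid=2>>2=0, tid=2&3=2
[3]->row 0+8=8  col 2·2+1=5
row: 10 vs 8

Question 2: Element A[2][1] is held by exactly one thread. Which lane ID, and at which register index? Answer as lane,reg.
8,1

r=2⇒gr=2,Rb=0  c=1⇒th=0,odd=1
L=2*4+0=8  i=0*2+1=1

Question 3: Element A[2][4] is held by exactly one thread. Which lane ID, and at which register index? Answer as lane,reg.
r:2=>grp=2,rB=0  c:4=>tig=2,lo=0
L=2*4+2=10  i=0*2+0=0

10,0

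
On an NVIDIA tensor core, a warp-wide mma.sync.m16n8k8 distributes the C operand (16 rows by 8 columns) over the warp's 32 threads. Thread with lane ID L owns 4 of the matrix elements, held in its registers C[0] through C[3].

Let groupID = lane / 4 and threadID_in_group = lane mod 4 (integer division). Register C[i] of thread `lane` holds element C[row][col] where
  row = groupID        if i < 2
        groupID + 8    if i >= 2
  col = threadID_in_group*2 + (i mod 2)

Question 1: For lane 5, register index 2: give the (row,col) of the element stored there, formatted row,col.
9,2

lane 5⇒5/4=1, 5 mod 4=1
i=2  r:1+8⇒9  c:2·1+0⇒2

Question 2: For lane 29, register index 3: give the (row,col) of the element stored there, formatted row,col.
15,3

29: g=7,t=1
[3] (7+8,1*2+1) = (15,3)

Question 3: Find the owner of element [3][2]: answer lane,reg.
13,0

r:3=>grp=3,rB=0  c:2=>tig=1,lo=0
L=3*4+1=13  i=0*2+0=0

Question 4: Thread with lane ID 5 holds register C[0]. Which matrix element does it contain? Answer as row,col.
5: gr=1,th=1
[0] (1+0,1*2+0) = (1,2)

1,2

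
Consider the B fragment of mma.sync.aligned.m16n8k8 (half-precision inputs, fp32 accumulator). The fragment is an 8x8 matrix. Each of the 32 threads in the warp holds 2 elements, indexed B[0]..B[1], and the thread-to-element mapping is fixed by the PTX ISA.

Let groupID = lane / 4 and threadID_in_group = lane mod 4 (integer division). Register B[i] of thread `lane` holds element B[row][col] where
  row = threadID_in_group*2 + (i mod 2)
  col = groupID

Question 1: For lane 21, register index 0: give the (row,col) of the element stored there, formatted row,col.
L=21->gid=21>>2=5, tid=21&3=1
[0]->row 1·2+0=2  col gid=5

2,5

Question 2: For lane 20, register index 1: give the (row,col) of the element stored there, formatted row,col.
lane 20⇒20/4=5, 20 mod 4=0
i=1  r:2·0+1⇒1  c:5

1,5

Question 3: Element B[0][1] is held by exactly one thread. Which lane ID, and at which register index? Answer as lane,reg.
c:1=>grp=1  r:0=>tig=0,lo=0
L=1*4+0=4  i=0=0

4,0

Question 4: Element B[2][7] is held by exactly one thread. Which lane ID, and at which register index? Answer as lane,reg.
c=7->g=7  r=2->t=1,b0=0
L=7*4+1=29  i=0=0

29,0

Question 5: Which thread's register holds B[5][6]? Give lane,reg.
c: 6->gid=6  r: 5->tid=2,i&1=1
L=6*4+2=26  i=1=1

26,1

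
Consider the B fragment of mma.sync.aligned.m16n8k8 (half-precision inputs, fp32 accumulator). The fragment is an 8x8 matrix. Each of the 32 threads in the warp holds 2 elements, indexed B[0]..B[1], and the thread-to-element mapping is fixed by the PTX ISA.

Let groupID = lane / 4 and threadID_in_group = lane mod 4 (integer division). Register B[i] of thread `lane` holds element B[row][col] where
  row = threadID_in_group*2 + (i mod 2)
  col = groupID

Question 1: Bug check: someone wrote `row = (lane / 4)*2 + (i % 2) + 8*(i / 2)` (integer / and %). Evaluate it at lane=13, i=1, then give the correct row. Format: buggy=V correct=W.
`(lane / 4)*2 + (i % 2) + 8*(i / 2)`[13,1]->7
lane 13: gid=3 (13/4), tid=1 (13%4)
i=1: r=1*2+1=3, c=gid=3
row: 7 vs 3

buggy=7 correct=3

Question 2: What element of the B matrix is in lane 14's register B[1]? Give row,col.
lane 14: grp=3 (14/4), tig=2 (14%4)
i=1: r=2*2+1=5, c=grp=3

5,3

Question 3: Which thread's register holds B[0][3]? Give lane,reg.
c=3->g=3  r=0->t=0,b0=0
L=3*4+0=12  i=0=0

12,0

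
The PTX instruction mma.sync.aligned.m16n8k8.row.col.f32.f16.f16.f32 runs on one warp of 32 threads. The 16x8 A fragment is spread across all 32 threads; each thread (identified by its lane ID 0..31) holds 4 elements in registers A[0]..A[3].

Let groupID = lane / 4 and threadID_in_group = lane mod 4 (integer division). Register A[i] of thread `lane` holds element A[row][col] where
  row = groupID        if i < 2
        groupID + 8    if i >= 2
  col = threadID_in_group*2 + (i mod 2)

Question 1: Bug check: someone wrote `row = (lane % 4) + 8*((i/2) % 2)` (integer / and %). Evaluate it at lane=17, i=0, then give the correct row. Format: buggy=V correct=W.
`(lane % 4) + 8*((i/2) % 2)`[17,0]=>1
lane 17=>17/4=4, 17 mod 4=1
i=0  r:4+0=>4  c:2·1+0=>2
row: 1 vs 4

buggy=1 correct=4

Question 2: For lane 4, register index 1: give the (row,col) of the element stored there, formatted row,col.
1,1

lane 4: grp=1 (4/4), tig=0 (4%4)
i=1: r=1+0=1, c=0*2+1=1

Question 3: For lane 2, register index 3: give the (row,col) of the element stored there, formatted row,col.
8,5

lane 2->2/4=0, 2 mod 4=2
i=3  r:0+8->8  c:2·2+1->5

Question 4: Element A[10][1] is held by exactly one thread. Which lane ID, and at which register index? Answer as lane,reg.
8,3

r:10=>grp=2,rB=1  c:1=>tig=0,lo=1
L=2*4+0=8  i=1*2+1=3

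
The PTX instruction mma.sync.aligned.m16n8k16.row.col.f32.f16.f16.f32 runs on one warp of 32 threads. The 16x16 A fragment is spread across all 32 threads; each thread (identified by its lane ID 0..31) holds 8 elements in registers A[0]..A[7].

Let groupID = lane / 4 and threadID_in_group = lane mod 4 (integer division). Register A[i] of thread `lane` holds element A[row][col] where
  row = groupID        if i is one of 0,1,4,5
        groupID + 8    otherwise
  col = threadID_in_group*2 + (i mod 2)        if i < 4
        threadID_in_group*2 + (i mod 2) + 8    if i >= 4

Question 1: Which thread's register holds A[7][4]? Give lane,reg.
r: 7->gid=7,r8=0  c: 4->c8=0,tid=2,i&1=0
L=7*4+2=30  i=0*4+0*2+0=0

30,0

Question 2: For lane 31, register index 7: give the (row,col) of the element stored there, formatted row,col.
15,15

lane 31->31/4=7, 31 mod 4=3
i=7  r:7+8->15  c:2·3+1+8->15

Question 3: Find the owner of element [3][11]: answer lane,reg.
r=3→G=3,rhi=0  c=11→chi=1,T=1,p=1
L=3*4+1=13  i=1*4+0*2+1=5

13,5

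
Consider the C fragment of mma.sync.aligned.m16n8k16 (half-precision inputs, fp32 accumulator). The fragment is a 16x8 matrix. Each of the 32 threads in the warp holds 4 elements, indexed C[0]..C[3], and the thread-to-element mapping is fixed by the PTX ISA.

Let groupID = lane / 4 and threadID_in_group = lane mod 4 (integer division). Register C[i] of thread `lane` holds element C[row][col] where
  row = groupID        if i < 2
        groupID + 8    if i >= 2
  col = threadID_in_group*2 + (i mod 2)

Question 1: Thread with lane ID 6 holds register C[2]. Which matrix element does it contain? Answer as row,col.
9,4

L=6=>grp=6>>2=1, tig=6&3=2
[2]=>row 1+8=9  col 2·2+0=4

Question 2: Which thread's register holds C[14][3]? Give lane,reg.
r=14->g=6,rb=1  c=3->t=1,b0=1
L=6*4+1=25  i=1*2+1=3

25,3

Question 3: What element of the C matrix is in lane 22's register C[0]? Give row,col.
5,4

L=22→G=22>>2=5, T=22&3=2
[0]→row 5+0=5  col 2·2+0=4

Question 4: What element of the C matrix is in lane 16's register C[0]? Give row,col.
L=16=>grp=16>>2=4, tig=16&3=0
[0]=>row 4+0=4  col 0·2+0=0

4,0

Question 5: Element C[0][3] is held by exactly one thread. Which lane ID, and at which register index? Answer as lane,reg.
r: 0->gid=0,r8=0  c: 3->tid=1,i&1=1
L=0*4+1=1  i=0*2+1=1

1,1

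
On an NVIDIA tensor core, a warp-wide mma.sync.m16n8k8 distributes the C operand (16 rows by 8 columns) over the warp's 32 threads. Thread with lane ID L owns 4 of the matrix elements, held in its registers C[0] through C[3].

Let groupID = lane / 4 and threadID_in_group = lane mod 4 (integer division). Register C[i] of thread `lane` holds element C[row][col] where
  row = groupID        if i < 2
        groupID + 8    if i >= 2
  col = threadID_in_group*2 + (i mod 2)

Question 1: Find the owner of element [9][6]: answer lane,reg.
7,2

r=9⇒gr=1,Rb=1  c=6⇒th=3,odd=0
L=1*4+3=7  i=1*2+0=2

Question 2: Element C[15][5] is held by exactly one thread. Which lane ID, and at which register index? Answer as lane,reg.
r:15=>grp=7,rB=1  c:5=>tig=2,lo=1
L=7*4+2=30  i=1*2+1=3

30,3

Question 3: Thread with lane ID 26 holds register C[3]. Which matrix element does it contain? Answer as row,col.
26: gid=6,tid=2
[3] (6+8,2*2+1) = (14,5)

14,5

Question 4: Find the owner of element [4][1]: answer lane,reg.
16,1

r=4->g=4,rb=0  c=1->t=0,b0=1
L=4*4+0=16  i=0*2+1=1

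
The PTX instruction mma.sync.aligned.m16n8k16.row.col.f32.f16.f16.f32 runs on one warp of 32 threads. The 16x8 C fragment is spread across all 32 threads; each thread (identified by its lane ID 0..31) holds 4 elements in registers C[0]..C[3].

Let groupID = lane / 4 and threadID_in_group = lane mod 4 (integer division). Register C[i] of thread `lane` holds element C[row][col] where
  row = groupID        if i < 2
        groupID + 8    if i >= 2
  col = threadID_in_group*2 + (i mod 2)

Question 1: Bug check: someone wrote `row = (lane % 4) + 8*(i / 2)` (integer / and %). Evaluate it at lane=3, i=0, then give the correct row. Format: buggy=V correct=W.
`(lane % 4) + 8*(i / 2)`[3,0]=>3
3: grp=0,tig=3
[0] (0+0,3*2+0) = (0,6)
row: 3 vs 0

buggy=3 correct=0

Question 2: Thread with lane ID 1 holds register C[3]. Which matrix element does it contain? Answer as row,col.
8,3

lane 1⇒1/4=0, 1 mod 4=1
i=3  r:0+8⇒8  c:2·1+1⇒3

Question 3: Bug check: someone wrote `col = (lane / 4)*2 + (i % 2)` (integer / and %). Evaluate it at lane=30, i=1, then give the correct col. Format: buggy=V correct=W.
`(lane / 4)*2 + (i % 2)`[30,1]⇒15
30: gr=7,th=2
[1] (7+0,2*2+1) = (7,5)
col: 15 vs 5

buggy=15 correct=5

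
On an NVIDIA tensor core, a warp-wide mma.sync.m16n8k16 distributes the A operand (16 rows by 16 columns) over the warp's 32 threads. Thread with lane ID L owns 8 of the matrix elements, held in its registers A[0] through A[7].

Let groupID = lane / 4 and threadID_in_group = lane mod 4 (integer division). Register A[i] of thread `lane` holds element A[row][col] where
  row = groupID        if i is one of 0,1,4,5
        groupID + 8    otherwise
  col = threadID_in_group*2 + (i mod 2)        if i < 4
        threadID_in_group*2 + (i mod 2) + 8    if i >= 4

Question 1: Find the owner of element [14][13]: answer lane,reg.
r=14⇒gr=6,Rb=1  c=13⇒Cb=1,th=2,odd=1
L=6*4+2=26  i=1*4+1*2+1=7

26,7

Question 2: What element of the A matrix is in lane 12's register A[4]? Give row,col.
12: G=3,T=0
[4] (3+0,0*2+0+8) = (3,8)

3,8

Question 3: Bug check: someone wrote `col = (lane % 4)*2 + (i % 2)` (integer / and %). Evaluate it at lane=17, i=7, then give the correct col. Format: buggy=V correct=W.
buggy=3 correct=11

`(lane % 4)*2 + (i % 2)`[17,7]->3
lane 17: g=4 (17/4), t=1 (17%4)
i=7: r=4+8=12, c=1*2+1+8=11
col: 3 vs 11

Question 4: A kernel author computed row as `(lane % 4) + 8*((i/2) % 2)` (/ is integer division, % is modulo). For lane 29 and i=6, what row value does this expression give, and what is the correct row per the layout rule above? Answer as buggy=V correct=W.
`(lane % 4) + 8*((i/2) % 2)`[29,6]→9
lane 29→29/4=7, 29 mod 4=1
i=6  r:7+8→15  c:2·1+0+8→10
row: 9 vs 15

buggy=9 correct=15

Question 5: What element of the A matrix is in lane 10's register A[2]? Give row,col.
10: grp=2,tig=2
[2] (2+8,2*2+0+0) = (10,4)

10,4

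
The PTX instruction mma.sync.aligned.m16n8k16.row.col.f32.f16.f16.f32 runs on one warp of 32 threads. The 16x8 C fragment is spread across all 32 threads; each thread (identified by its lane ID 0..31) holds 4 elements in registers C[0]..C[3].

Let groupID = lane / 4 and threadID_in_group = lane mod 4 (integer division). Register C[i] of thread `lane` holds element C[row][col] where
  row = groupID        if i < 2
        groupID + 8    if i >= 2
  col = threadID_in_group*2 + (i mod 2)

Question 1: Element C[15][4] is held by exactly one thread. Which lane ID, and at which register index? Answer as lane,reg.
r=15⇒gr=7,Rb=1  c=4⇒th=2,odd=0
L=7*4+2=30  i=1*2+0=2

30,2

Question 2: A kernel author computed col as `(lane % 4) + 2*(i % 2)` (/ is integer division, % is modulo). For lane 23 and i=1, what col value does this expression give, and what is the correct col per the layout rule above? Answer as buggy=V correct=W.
buggy=5 correct=7

`(lane % 4) + 2*(i % 2)`[23,1]->5
lane 23: g=5 (23/4), t=3 (23%4)
i=1: r=5+0=5, c=3*2+1=7
col: 5 vs 7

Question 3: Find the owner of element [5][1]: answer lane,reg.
r: 5->gid=5,r8=0  c: 1->tid=0,i&1=1
L=5*4+0=20  i=0*2+1=1

20,1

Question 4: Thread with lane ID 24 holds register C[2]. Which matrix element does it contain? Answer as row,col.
14,0

L=24⇒gr=24>>2=6, th=24&3=0
[2]⇒row 6+8=14  col 0·2+0=0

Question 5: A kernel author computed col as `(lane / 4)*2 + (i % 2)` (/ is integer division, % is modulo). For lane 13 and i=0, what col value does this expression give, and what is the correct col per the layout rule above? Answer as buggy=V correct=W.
buggy=6 correct=2

`(lane / 4)*2 + (i % 2)`[13,0]=>6
lane 13: grp=3 (13/4), tig=1 (13%4)
i=0: r=3+0=3, c=1*2+0=2
col: 6 vs 2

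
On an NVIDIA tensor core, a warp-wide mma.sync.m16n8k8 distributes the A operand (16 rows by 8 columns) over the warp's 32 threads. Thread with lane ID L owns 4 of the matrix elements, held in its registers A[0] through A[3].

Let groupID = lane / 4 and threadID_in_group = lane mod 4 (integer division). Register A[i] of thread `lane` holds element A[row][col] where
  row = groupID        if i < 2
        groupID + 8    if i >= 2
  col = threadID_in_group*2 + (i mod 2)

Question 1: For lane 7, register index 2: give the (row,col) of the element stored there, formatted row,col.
9,6

L=7⇒gr=7>>2=1, th=7&3=3
[2]⇒row 1+8=9  col 3·2+0=6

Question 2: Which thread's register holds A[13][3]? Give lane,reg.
21,3

r=13->g=5,rb=1  c=3->t=1,b0=1
L=5*4+1=21  i=1*2+1=3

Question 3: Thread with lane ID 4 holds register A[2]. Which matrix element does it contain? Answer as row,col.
L=4->g=4>>2=1, t=4&3=0
[2]->row 1+8=9  col 0·2+0=0

9,0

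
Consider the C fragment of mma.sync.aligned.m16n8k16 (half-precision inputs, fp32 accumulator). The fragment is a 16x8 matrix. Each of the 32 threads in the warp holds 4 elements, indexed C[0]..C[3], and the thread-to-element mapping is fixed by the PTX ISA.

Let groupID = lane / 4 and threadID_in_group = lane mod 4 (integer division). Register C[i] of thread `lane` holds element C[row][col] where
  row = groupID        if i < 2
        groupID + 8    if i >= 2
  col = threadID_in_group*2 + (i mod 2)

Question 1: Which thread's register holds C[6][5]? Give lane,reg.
r=6->g=6,rb=0  c=5->t=2,b0=1
L=6*4+2=26  i=0*2+1=1

26,1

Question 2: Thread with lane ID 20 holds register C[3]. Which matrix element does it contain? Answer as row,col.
13,1

lane 20->20/4=5, 20 mod 4=0
i=3  r:5+8->13  c:2·0+1->1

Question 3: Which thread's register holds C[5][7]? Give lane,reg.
r:5=>grp=5,rB=0  c:7=>tig=3,lo=1
L=5*4+3=23  i=0*2+1=1

23,1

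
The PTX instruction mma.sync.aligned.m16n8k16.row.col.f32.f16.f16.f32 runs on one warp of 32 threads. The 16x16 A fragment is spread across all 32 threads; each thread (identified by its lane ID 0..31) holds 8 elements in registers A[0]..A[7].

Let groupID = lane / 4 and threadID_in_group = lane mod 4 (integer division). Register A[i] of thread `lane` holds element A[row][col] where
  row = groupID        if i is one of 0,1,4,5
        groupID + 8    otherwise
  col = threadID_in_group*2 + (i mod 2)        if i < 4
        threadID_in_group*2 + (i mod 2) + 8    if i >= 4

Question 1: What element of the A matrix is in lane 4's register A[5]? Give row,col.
lane 4: gid=1 (4/4), tid=0 (4%4)
i=5: r=1+0=1, c=0*2+1+8=9

1,9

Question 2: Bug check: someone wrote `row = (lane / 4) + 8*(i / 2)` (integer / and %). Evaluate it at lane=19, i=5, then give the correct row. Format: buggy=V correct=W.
buggy=20 correct=4

`(lane / 4) + 8*(i / 2)`[19,5]->20
L=19->g=19>>2=4, t=19&3=3
[5]->row 4+0=4  col 3·2+1+8=15
row: 20 vs 4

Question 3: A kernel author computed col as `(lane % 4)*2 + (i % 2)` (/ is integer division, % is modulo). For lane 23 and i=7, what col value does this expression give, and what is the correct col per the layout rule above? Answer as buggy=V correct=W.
buggy=7 correct=15

`(lane % 4)*2 + (i % 2)`[23,7]->7
lane 23: gid=5 (23/4), tid=3 (23%4)
i=7: r=5+8=13, c=3*2+1+8=15
col: 7 vs 15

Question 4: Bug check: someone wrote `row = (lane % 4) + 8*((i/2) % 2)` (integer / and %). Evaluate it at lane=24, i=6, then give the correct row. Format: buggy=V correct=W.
`(lane % 4) + 8*((i/2) % 2)`[24,6]->8
lane 24: gid=6 (24/4), tid=0 (24%4)
i=6: r=6+8=14, c=0*2+0+8=8
row: 8 vs 14

buggy=8 correct=14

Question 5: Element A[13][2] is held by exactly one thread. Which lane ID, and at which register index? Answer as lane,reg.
21,2

r=13⇒gr=5,Rb=1  c=2⇒Cb=0,th=1,odd=0
L=5*4+1=21  i=0*4+1*2+0=2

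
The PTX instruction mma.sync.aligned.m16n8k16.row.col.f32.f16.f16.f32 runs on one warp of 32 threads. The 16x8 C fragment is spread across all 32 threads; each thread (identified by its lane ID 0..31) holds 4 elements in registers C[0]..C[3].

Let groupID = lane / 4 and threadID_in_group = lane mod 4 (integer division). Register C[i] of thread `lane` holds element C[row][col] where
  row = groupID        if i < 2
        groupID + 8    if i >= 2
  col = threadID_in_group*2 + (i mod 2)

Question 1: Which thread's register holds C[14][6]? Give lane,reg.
r=14→G=6,rhi=1  c=6→T=3,p=0
L=6*4+3=27  i=1*2+0=2

27,2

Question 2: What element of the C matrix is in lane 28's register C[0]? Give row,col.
7,0

lane 28→28/4=7, 28 mod 4=0
i=0  r:7+0→7  c:2·0+0→0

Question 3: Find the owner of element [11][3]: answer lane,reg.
13,3

r:11=>grp=3,rB=1  c:3=>tig=1,lo=1
L=3*4+1=13  i=1*2+1=3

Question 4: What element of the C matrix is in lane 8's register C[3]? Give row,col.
8: gr=2,th=0
[3] (2+8,0*2+1) = (10,1)

10,1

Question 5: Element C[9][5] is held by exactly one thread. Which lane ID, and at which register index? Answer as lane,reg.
6,3

r: 9->gid=1,r8=1  c: 5->tid=2,i&1=1
L=1*4+2=6  i=1*2+1=3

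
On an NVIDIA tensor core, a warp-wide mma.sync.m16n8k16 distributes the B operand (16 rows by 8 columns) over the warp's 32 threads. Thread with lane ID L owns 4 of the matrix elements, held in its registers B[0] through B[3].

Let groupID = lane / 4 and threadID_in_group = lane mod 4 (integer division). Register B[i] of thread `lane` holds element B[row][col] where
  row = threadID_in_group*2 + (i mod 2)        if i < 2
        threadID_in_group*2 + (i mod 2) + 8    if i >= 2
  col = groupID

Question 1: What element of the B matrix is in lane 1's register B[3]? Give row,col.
L=1=>grp=1>>2=0, tig=1&3=1
[3]=>row 1·2+1+8=11  col grp=0

11,0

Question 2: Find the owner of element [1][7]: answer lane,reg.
c:7=>grp=7  r:1=>rB=0,tig=0,lo=1
L=7*4+0=28  i=0*2+1=1

28,1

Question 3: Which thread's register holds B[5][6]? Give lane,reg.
c=6→G=6  r=5→rhi=0,T=2,p=1
L=6*4+2=26  i=0*2+1=1

26,1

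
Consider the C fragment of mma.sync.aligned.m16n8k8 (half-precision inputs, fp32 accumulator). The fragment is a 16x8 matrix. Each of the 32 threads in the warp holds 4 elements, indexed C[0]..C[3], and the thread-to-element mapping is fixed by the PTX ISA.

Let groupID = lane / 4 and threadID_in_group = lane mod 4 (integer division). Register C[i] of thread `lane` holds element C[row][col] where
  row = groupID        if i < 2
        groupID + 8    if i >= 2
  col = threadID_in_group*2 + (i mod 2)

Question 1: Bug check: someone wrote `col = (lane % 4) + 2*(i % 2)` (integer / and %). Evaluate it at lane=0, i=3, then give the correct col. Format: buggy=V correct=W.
`(lane % 4) + 2*(i % 2)`[0,3]->2
lane 0->0/4=0, 0 mod 4=0
i=3  r:0+8->8  c:2·0+1->1
col: 2 vs 1

buggy=2 correct=1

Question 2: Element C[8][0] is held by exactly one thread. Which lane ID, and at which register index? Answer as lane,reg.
r=8->g=0,rb=1  c=0->t=0,b0=0
L=0*4+0=0  i=1*2+0=2

0,2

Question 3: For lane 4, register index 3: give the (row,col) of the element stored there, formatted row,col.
lane 4: G=1 (4/4), T=0 (4%4)
i=3: r=1+8=9, c=0*2+1=1

9,1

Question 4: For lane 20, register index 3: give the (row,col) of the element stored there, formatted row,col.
13,1

lane 20: G=5 (20/4), T=0 (20%4)
i=3: r=5+8=13, c=0*2+1=1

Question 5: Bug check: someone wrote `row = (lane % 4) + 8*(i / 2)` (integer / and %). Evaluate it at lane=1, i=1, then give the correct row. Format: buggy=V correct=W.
`(lane % 4) + 8*(i / 2)`[1,1]→1
lane 1→1/4=0, 1 mod 4=1
i=1  r:0+0→0  c:2·1+1→3
row: 1 vs 0

buggy=1 correct=0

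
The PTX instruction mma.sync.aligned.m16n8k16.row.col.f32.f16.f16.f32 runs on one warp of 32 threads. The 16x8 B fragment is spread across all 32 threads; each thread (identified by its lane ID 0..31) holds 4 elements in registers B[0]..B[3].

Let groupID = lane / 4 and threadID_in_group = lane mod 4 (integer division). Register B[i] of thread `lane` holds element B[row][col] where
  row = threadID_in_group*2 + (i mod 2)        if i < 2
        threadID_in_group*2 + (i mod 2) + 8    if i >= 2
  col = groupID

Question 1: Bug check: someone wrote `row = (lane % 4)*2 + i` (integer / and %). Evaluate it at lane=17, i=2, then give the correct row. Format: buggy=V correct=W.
`(lane % 4)*2 + i`[17,2]->4
lane 17: gid=4 (17/4), tid=1 (17%4)
i=2: r=1*2+0+8=10, c=gid=4
row: 4 vs 10

buggy=4 correct=10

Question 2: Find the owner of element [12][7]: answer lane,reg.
c=7→G=7  r=12→rhi=1,T=2,p=0
L=7*4+2=30  i=1*2+0=2

30,2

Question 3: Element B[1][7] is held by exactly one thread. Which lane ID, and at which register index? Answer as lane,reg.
28,1

c:7=>grp=7  r:1=>rB=0,tig=0,lo=1
L=7*4+0=28  i=0*2+1=1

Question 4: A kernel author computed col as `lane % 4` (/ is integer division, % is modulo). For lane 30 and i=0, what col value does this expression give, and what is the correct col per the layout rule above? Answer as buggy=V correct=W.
`lane % 4`[30,0]->2
lane 30: g=7 (30/4), t=2 (30%4)
i=0: r=2*2+0+0=4, c=g=7
col: 2 vs 7

buggy=2 correct=7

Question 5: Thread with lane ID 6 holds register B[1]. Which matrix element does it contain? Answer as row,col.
5,1

L=6→G=6>>2=1, T=6&3=2
[1]→row 2·2+1+0=5  col G=1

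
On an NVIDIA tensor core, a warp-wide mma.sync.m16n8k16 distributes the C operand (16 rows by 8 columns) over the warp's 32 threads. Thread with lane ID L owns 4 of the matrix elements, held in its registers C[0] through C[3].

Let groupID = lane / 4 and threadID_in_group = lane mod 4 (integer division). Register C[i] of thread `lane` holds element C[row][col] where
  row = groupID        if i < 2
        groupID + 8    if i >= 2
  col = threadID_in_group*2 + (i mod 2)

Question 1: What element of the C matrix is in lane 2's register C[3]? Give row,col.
8,5

2: gr=0,th=2
[3] (0+8,2*2+1) = (8,5)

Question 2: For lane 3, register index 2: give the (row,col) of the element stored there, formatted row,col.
8,6

lane 3: gid=0 (3/4), tid=3 (3%4)
i=2: r=0+8=8, c=3*2+0=6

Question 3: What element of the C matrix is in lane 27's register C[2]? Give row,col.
lane 27: gid=6 (27/4), tid=3 (27%4)
i=2: r=6+8=14, c=3*2+0=6

14,6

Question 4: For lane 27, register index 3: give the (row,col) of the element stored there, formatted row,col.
lane 27: G=6 (27/4), T=3 (27%4)
i=3: r=6+8=14, c=3*2+1=7

14,7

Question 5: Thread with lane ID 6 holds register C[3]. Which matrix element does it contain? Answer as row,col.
9,5

lane 6: grp=1 (6/4), tig=2 (6%4)
i=3: r=1+8=9, c=2*2+1=5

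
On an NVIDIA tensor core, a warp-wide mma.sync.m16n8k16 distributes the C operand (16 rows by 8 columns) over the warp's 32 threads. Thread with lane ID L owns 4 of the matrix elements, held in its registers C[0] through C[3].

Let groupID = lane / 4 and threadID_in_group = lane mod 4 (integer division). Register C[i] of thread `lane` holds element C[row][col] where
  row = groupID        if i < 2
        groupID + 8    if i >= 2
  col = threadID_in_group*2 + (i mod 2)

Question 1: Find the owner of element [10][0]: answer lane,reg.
8,2

r: 10->gid=2,r8=1  c: 0->tid=0,i&1=0
L=2*4+0=8  i=1*2+0=2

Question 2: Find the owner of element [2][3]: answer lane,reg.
9,1

r=2→G=2,rhi=0  c=3→T=1,p=1
L=2*4+1=9  i=0*2+1=1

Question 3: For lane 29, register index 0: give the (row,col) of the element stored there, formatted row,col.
lane 29: gr=7 (29/4), th=1 (29%4)
i=0: r=7+0=7, c=1*2+0=2

7,2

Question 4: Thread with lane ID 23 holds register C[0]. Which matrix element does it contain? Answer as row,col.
5,6

lane 23: grp=5 (23/4), tig=3 (23%4)
i=0: r=5+0=5, c=3*2+0=6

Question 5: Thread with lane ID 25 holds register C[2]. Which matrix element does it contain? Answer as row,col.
L=25->g=25>>2=6, t=25&3=1
[2]->row 6+8=14  col 1·2+0=2

14,2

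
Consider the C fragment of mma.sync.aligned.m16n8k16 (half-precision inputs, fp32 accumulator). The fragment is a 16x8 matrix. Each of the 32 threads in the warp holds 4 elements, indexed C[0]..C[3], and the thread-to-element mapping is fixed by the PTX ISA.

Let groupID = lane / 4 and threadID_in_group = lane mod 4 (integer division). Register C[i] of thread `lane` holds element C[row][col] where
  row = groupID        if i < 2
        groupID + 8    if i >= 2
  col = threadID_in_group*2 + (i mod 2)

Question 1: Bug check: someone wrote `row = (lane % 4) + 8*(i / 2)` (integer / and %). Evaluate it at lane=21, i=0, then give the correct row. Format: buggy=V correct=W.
`(lane % 4) + 8*(i / 2)`[21,0]=>1
lane 21=>21/4=5, 21 mod 4=1
i=0  r:5+0=>5  c:2·1+0=>2
row: 1 vs 5

buggy=1 correct=5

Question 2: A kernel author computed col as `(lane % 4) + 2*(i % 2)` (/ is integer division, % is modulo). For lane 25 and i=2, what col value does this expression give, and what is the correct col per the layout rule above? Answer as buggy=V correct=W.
`(lane % 4) + 2*(i % 2)`[25,2]->1
25: g=6,t=1
[2] (6+8,1*2+0) = (14,2)
col: 1 vs 2

buggy=1 correct=2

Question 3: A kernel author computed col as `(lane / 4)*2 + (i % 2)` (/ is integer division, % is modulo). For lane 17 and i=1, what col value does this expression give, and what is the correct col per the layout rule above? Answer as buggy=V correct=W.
buggy=9 correct=3

`(lane / 4)*2 + (i % 2)`[17,1]->9
L=17->gid=17>>2=4, tid=17&3=1
[1]->row 4+0=4  col 1·2+1=3
col: 9 vs 3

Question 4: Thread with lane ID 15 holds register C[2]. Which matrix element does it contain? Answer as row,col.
11,6

lane 15=>15/4=3, 15 mod 4=3
i=2  r:3+8=>11  c:2·3+0=>6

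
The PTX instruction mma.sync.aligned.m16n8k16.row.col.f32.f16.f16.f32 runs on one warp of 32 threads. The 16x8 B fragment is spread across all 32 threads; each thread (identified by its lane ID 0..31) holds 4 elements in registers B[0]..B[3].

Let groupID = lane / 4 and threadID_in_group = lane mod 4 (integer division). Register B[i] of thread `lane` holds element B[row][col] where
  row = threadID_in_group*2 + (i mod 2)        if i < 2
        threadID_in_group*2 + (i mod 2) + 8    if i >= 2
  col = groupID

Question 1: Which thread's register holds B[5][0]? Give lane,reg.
c=0⇒gr=0  r=5⇒Rb=0,th=2,odd=1
L=0*4+2=2  i=0*2+1=1

2,1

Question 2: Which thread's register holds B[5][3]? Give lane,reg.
c=3⇒gr=3  r=5⇒Rb=0,th=2,odd=1
L=3*4+2=14  i=0*2+1=1

14,1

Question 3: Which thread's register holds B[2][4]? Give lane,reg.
17,0

c: 4->gid=4  r: 2->r8=0,tid=1,i&1=0
L=4*4+1=17  i=0*2+0=0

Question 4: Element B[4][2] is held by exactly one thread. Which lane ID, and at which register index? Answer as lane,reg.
10,0

c:2=>grp=2  r:4=>rB=0,tig=2,lo=0
L=2*4+2=10  i=0*2+0=0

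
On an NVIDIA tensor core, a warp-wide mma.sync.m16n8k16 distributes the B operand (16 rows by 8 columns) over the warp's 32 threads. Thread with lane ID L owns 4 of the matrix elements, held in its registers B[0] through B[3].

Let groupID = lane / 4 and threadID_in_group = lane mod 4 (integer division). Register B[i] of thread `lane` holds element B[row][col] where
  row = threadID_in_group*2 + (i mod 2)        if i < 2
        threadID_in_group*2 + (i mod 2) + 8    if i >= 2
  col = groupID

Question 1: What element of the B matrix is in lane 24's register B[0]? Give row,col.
0,6

24: gid=6,tid=0
[0] (0*2+0+0,6) = (0,6)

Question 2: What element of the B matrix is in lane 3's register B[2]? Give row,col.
14,0

3: gid=0,tid=3
[2] (3*2+0+8,0) = (14,0)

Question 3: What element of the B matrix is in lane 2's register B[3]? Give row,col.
lane 2: gid=0 (2/4), tid=2 (2%4)
i=3: r=2*2+1+8=13, c=gid=0

13,0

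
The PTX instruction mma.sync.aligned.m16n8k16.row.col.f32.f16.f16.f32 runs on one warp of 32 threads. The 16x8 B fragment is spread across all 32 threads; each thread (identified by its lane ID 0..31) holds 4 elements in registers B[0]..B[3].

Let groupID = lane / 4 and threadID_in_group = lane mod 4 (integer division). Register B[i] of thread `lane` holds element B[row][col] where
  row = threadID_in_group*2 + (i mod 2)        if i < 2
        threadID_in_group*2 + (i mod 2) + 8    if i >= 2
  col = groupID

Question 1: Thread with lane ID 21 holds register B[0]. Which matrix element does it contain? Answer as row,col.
2,5

L=21=>grp=21>>2=5, tig=21&3=1
[0]=>row 1·2+0+0=2  col grp=5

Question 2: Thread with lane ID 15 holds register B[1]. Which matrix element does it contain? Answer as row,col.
15: G=3,T=3
[1] (3*2+1+0,3) = (7,3)

7,3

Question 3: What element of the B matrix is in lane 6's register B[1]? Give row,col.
lane 6: gid=1 (6/4), tid=2 (6%4)
i=1: r=2*2+1+0=5, c=gid=1

5,1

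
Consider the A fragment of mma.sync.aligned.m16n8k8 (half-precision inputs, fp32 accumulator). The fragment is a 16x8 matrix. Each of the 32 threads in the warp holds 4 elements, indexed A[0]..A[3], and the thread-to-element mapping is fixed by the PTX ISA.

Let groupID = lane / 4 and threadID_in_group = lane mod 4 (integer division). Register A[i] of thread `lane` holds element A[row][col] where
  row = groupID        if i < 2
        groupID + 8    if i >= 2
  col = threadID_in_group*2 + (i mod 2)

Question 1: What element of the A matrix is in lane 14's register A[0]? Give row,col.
lane 14→14/4=3, 14 mod 4=2
i=0  r:3+0→3  c:2·2+0→4

3,4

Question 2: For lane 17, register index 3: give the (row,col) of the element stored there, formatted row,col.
12,3

lane 17->17/4=4, 17 mod 4=1
i=3  r:4+8->12  c:2·1+1->3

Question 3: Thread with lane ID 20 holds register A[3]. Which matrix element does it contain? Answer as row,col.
13,1

lane 20: G=5 (20/4), T=0 (20%4)
i=3: r=5+8=13, c=0*2+1=1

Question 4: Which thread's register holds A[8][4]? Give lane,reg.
2,2

r=8->g=0,rb=1  c=4->t=2,b0=0
L=0*4+2=2  i=1*2+0=2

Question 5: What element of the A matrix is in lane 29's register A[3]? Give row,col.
15,3

lane 29->29/4=7, 29 mod 4=1
i=3  r:7+8->15  c:2·1+1->3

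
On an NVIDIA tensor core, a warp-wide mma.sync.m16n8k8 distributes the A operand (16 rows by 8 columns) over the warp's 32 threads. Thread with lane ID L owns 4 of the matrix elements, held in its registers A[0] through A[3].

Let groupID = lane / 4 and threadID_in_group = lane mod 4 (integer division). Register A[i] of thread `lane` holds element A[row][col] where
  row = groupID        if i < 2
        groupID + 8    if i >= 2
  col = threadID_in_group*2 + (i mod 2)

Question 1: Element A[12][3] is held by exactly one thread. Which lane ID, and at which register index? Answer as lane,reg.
r=12->g=4,rb=1  c=3->t=1,b0=1
L=4*4+1=17  i=1*2+1=3

17,3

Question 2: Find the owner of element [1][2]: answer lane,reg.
5,0

r=1⇒gr=1,Rb=0  c=2⇒th=1,odd=0
L=1*4+1=5  i=0*2+0=0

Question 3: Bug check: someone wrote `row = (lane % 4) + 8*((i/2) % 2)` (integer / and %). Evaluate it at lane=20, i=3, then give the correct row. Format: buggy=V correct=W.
buggy=8 correct=13

`(lane % 4) + 8*((i/2) % 2)`[20,3]⇒8
L=20⇒gr=20>>2=5, th=20&3=0
[3]⇒row 5+8=13  col 0·2+1=1
row: 8 vs 13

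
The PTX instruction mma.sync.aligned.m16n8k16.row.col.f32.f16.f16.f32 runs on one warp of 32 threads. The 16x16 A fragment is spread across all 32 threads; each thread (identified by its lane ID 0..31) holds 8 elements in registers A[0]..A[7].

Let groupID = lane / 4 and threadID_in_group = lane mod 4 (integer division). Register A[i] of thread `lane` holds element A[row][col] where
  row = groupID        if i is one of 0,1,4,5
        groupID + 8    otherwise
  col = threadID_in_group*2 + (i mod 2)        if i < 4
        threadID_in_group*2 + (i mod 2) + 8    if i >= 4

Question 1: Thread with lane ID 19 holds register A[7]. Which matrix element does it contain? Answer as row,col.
12,15

L=19->gid=19>>2=4, tid=19&3=3
[7]->row 4+8=12  col 3·2+1+8=15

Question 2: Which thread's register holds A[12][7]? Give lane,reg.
19,3

r:12=>grp=4,rB=1  c:7=>cB=0,tig=3,lo=1
L=4*4+3=19  i=0*4+1*2+1=3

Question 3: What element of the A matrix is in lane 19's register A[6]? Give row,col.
12,14

19: g=4,t=3
[6] (4+8,3*2+0+8) = (12,14)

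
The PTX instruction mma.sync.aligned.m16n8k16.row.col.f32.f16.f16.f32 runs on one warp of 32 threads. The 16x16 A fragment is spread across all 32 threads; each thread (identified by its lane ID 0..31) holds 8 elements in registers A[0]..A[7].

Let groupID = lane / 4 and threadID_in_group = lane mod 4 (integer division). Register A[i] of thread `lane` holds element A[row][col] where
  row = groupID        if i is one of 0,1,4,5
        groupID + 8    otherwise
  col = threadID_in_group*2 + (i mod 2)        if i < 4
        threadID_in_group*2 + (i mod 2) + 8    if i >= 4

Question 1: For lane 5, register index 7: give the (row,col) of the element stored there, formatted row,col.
9,11

L=5→G=5>>2=1, T=5&3=1
[7]→row 1+8=9  col 1·2+1+8=11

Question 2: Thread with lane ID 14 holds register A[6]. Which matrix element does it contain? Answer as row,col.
L=14->g=14>>2=3, t=14&3=2
[6]->row 3+8=11  col 2·2+0+8=12

11,12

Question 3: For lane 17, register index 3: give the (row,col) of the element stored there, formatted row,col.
12,3

lane 17=>17/4=4, 17 mod 4=1
i=3  r:4+8=>12  c:2·1+1+0=>3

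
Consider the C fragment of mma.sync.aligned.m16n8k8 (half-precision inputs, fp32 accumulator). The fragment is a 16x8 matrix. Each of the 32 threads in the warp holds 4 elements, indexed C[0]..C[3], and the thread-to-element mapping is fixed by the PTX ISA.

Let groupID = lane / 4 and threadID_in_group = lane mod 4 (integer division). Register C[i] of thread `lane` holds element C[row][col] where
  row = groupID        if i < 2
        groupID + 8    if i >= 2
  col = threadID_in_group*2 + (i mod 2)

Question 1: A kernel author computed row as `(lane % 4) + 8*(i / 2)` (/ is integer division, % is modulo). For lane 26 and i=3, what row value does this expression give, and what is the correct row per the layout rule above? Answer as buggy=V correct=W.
buggy=10 correct=14

`(lane % 4) + 8*(i / 2)`[26,3]⇒10
lane 26⇒26/4=6, 26 mod 4=2
i=3  r:6+8⇒14  c:2·2+1⇒5
row: 10 vs 14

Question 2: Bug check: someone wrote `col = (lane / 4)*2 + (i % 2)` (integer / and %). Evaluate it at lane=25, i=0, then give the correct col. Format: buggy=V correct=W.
buggy=12 correct=2

`(lane / 4)*2 + (i % 2)`[25,0]->12
lane 25: g=6 (25/4), t=1 (25%4)
i=0: r=6+0=6, c=1*2+0=2
col: 12 vs 2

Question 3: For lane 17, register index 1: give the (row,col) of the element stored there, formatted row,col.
4,3

L=17->g=17>>2=4, t=17&3=1
[1]->row 4+0=4  col 1·2+1=3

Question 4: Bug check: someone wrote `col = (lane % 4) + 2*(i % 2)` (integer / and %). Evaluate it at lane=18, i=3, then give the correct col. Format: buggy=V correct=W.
buggy=4 correct=5

`(lane % 4) + 2*(i % 2)`[18,3]⇒4
lane 18⇒18/4=4, 18 mod 4=2
i=3  r:4+8⇒12  c:2·2+1⇒5
col: 4 vs 5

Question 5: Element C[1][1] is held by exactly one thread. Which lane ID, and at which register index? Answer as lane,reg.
4,1

r:1=>grp=1,rB=0  c:1=>tig=0,lo=1
L=1*4+0=4  i=0*2+1=1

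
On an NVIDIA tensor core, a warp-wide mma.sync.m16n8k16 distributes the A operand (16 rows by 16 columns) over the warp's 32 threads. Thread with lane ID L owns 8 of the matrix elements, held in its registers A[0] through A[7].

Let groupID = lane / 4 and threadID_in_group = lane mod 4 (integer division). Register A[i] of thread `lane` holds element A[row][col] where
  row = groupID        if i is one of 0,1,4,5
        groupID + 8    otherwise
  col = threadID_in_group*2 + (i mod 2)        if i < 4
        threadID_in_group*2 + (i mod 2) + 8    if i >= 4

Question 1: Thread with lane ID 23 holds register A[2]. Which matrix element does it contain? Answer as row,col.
23: gid=5,tid=3
[2] (5+8,3*2+0+0) = (13,6)

13,6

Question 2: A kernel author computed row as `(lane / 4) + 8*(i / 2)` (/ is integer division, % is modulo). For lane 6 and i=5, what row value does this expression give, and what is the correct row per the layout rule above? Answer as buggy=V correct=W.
`(lane / 4) + 8*(i / 2)`[6,5]=>17
6: grp=1,tig=2
[5] (1+0,2*2+1+8) = (1,13)
row: 17 vs 1

buggy=17 correct=1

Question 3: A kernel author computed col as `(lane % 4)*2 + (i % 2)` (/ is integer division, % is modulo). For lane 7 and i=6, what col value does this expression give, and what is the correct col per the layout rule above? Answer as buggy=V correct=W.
`(lane % 4)*2 + (i % 2)`[7,6]->6
L=7->gid=7>>2=1, tid=7&3=3
[6]->row 1+8=9  col 3·2+0+8=14
col: 6 vs 14

buggy=6 correct=14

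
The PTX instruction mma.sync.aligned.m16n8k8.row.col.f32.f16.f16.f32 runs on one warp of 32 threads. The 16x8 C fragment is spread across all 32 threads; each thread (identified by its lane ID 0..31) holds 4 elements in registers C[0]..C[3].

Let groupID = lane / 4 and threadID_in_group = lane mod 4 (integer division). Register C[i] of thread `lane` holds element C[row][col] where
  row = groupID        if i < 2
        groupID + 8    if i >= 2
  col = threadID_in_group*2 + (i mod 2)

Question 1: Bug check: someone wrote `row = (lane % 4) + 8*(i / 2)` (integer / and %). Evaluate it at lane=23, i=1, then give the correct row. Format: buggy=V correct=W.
buggy=3 correct=5

`(lane % 4) + 8*(i / 2)`[23,1]->3
lane 23->23/4=5, 23 mod 4=3
i=1  r:5+0->5  c:2·3+1->7
row: 3 vs 5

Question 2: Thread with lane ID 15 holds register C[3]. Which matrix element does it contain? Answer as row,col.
11,7

15: g=3,t=3
[3] (3+8,3*2+1) = (11,7)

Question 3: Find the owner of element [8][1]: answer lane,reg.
0,3

r=8⇒gr=0,Rb=1  c=1⇒th=0,odd=1
L=0*4+0=0  i=1*2+1=3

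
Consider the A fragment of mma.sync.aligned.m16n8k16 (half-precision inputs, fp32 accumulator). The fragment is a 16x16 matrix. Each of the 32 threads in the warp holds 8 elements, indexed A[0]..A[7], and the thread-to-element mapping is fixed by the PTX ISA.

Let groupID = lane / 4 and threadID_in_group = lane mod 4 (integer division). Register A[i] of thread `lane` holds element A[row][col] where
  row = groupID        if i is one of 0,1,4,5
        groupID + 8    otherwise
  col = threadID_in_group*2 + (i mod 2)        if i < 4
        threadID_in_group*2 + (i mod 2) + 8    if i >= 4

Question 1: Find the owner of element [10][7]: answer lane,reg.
11,3

r=10->g=2,rb=1  c=7->cb=0,t=3,b0=1
L=2*4+3=11  i=0*4+1*2+1=3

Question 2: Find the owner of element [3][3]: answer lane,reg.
r=3⇒gr=3,Rb=0  c=3⇒Cb=0,th=1,odd=1
L=3*4+1=13  i=0*4+0*2+1=1

13,1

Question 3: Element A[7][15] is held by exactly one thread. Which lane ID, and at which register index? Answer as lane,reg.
r:7=>grp=7,rB=0  c:15=>cB=1,tig=3,lo=1
L=7*4+3=31  i=1*4+0*2+1=5

31,5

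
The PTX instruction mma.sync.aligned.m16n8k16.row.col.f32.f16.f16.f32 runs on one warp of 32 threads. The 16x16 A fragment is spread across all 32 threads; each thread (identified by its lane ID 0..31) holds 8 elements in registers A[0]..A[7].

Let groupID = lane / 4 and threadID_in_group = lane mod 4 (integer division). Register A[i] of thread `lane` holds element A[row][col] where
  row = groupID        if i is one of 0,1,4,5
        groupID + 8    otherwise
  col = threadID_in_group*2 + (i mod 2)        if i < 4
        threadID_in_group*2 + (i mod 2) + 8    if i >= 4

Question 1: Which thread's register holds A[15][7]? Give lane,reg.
r=15⇒gr=7,Rb=1  c=7⇒Cb=0,th=3,odd=1
L=7*4+3=31  i=0*4+1*2+1=3

31,3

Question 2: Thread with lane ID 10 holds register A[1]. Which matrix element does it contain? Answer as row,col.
10: gr=2,th=2
[1] (2+0,2*2+1+0) = (2,5)

2,5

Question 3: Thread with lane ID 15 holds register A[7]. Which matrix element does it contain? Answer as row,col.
11,15

L=15=>grp=15>>2=3, tig=15&3=3
[7]=>row 3+8=11  col 3·2+1+8=15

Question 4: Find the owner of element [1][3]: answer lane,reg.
5,1

r=1⇒gr=1,Rb=0  c=3⇒Cb=0,th=1,odd=1
L=1*4+1=5  i=0*4+0*2+1=1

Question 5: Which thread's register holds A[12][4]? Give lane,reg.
r: 12->gid=4,r8=1  c: 4->c8=0,tid=2,i&1=0
L=4*4+2=18  i=0*4+1*2+0=2

18,2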